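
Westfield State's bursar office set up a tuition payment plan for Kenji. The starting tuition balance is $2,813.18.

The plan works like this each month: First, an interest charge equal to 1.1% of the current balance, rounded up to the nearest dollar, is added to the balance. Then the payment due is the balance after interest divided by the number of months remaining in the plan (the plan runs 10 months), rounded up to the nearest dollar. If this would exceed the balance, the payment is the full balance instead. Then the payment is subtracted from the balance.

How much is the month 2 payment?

Month 1: opening $2,813.18; interest $31.00 → $2,844.18; payment $285.00; balance $2,559.18
Month 2: opening $2,559.18; interest $29.00 → $2,588.18; payment $288.00; balance $2,300.18

$288.00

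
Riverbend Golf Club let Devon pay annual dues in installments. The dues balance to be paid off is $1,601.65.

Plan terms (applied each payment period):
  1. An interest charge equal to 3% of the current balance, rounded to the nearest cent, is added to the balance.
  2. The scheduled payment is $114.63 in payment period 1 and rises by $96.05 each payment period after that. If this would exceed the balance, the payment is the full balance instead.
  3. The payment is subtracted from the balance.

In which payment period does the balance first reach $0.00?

6

Payment period 1: $1,601.65 +$48.05 interest = $1,649.70; pay $114.63 → $1,535.07
Payment period 2: $1,535.07 +$46.05 interest = $1,581.12; pay $210.68 → $1,370.44
Payment period 3: $1,370.44 +$41.11 interest = $1,411.55; pay $306.73 → $1,104.82
Payment period 4: $1,104.82 +$33.14 interest = $1,137.96; pay $402.78 → $735.18
Payment period 5: $735.18 +$22.06 interest = $757.24; pay $498.83 → $258.41
Payment period 6: $258.41 +$7.75 interest = $266.16; pay $266.16 → $0.00
Balance reaches $0.00 in payment period 6.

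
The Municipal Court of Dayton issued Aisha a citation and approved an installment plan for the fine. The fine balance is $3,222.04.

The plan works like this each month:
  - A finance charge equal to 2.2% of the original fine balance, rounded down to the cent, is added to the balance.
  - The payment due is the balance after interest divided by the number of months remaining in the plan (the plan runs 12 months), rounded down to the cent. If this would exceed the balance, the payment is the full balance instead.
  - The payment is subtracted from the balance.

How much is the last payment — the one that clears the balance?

$488.47

# | Opening | Interest | Payment | End bal
1 | $3,222.04 | $70.88 | $274.41 | $3,018.51
2 | $3,018.51 | $70.88 | $280.85 | $2,808.54
3 | $2,808.54 | $70.88 | $287.94 | $2,591.48
4 | $2,591.48 | $70.88 | $295.81 | $2,366.55
5 | $2,366.55 | $70.88 | $304.67 | $2,132.76
6 | $2,132.76 | $70.88 | $314.80 | $1,888.84
7 | $1,888.84 | $70.88 | $326.62 | $1,633.10
8 | $1,633.10 | $70.88 | $340.79 | $1,363.19
9 | $1,363.19 | $70.88 | $358.51 | $1,075.56
10 | $1,075.56 | $70.88 | $382.14 | $764.30
11 | $764.30 | $70.88 | $417.59 | $417.59
12 | $417.59 | $70.88 | $488.47 | $0.00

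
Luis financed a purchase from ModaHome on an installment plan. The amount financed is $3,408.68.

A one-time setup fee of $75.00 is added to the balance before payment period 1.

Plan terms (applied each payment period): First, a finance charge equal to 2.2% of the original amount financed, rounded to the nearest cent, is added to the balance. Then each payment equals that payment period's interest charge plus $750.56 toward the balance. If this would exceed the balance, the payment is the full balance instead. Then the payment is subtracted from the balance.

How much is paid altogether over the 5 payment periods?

$3,858.63

Payment period 1: opening $3,483.68; interest $74.99 → $3,558.67; payment $825.55; balance $2,733.12
Payment period 2: opening $2,733.12; interest $74.99 → $2,808.11; payment $825.55; balance $1,982.56
Payment period 3: opening $1,982.56; interest $74.99 → $2,057.55; payment $825.55; balance $1,232.00
Payment period 4: opening $1,232.00; interest $74.99 → $1,306.99; payment $825.55; balance $481.44
Payment period 5: opening $481.44; interest $74.99 → $556.43; payment $556.43; balance $0.00
Total paid: $3,858.63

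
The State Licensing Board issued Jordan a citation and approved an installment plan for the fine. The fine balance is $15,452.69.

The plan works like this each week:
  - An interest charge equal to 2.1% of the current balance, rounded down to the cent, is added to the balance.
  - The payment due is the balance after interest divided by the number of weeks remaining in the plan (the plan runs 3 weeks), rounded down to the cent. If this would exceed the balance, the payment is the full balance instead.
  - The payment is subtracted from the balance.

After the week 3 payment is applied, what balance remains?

$0.00

# | Opening | Interest | Payment | End bal
1 | $15,452.69 | $324.50 | $5,259.06 | $10,518.13
2 | $10,518.13 | $220.88 | $5,369.50 | $5,369.51
3 | $5,369.51 | $112.75 | $5,482.26 | $0.00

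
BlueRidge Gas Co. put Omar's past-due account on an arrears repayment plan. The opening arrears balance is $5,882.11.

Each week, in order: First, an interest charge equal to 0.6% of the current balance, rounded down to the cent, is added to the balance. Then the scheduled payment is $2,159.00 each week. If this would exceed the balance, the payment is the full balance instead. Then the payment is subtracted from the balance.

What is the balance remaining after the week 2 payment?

$1,621.95

Week 1: $5,882.11 +$35.29 interest = $5,917.40; pay $2,159.00 → $3,758.40
Week 2: $3,758.40 +$22.55 interest = $3,780.95; pay $2,159.00 → $1,621.95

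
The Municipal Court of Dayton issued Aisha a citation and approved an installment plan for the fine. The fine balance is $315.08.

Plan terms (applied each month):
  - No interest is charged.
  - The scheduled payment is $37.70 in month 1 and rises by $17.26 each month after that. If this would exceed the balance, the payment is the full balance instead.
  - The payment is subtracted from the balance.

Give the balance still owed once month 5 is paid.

$0.00

Month 1: $315.08 − $37.70 → $277.38
Month 2: $277.38 − $54.96 → $222.42
Month 3: $222.42 − $72.22 → $150.20
Month 4: $150.20 − $89.48 → $60.72
Month 5: $60.72 − $60.72 → $0.00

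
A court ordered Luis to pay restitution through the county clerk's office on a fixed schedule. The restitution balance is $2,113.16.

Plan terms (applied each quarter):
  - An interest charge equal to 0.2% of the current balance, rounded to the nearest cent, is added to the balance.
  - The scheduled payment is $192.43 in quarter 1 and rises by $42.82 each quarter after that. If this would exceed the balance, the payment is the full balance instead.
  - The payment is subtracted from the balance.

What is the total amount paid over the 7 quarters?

Quarter 1: opening $2,113.16; interest $4.23 → $2,117.39; payment $192.43; balance $1,924.96
Quarter 2: opening $1,924.96; interest $3.85 → $1,928.81; payment $235.25; balance $1,693.56
Quarter 3: opening $1,693.56; interest $3.39 → $1,696.95; payment $278.07; balance $1,418.88
Quarter 4: opening $1,418.88; interest $2.84 → $1,421.72; payment $320.89; balance $1,100.83
Quarter 5: opening $1,100.83; interest $2.20 → $1,103.03; payment $363.71; balance $739.32
Quarter 6: opening $739.32; interest $1.48 → $740.80; payment $406.53; balance $334.27
Quarter 7: opening $334.27; interest $0.67 → $334.94; payment $334.94; balance $0.00
Total paid: $2,131.82

$2,131.82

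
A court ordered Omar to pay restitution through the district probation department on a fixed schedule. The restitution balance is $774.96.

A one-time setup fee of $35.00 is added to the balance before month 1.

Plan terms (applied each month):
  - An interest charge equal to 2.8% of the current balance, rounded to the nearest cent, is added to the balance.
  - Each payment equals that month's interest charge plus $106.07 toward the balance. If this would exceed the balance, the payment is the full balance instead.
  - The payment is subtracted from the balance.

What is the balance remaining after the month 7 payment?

$67.47

# | Opening | Interest | Payment | End bal
1 | $809.96 | $22.68 | $128.75 | $703.89
2 | $703.89 | $19.71 | $125.78 | $597.82
3 | $597.82 | $16.74 | $122.81 | $491.75
4 | $491.75 | $13.77 | $119.84 | $385.68
5 | $385.68 | $10.80 | $116.87 | $279.61
6 | $279.61 | $7.83 | $113.90 | $173.54
7 | $173.54 | $4.86 | $110.93 | $67.47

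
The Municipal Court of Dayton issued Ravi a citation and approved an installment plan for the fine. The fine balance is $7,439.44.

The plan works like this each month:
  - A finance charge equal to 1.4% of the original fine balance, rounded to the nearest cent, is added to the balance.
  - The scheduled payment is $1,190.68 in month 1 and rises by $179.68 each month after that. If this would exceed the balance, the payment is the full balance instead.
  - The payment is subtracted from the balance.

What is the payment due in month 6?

Month 1: $7,439.44 +$104.15 interest = $7,543.59; pay $1,190.68 → $6,352.91
Month 2: $6,352.91 +$104.15 interest = $6,457.06; pay $1,370.36 → $5,086.70
Month 3: $5,086.70 +$104.15 interest = $5,190.85; pay $1,550.04 → $3,640.81
Month 4: $3,640.81 +$104.15 interest = $3,744.96; pay $1,729.72 → $2,015.24
Month 5: $2,015.24 +$104.15 interest = $2,119.39; pay $1,909.40 → $209.99
Month 6: $209.99 +$104.15 interest = $314.14; pay $314.14 → $0.00

$314.14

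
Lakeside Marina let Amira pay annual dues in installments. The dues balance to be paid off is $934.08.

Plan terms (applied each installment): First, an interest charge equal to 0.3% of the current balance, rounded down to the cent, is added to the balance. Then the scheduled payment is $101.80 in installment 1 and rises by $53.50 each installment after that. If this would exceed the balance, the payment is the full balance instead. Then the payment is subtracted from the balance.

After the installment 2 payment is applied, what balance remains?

Installment 1: opening $934.08; interest $2.80 → $936.88; payment $101.80; balance $835.08
Installment 2: opening $835.08; interest $2.50 → $837.58; payment $155.30; balance $682.28

$682.28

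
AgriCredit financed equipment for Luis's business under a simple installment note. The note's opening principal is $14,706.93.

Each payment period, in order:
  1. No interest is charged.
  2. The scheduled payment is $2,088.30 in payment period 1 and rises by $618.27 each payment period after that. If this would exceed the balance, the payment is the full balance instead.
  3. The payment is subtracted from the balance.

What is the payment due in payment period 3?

Payment period 1: $14,706.93 − $2,088.30 → $12,618.63
Payment period 2: $12,618.63 − $2,706.57 → $9,912.06
Payment period 3: $9,912.06 − $3,324.84 → $6,587.22

$3,324.84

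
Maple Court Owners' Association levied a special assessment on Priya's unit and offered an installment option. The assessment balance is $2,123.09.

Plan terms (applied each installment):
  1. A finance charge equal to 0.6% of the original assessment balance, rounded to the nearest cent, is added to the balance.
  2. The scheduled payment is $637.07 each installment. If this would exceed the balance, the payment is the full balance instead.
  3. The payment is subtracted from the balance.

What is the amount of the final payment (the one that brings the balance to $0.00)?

$262.84

# | Opening | Interest | Payment | End bal
1 | $2,123.09 | $12.74 | $637.07 | $1,498.76
2 | $1,498.76 | $12.74 | $637.07 | $874.43
3 | $874.43 | $12.74 | $637.07 | $250.10
4 | $250.10 | $12.74 | $262.84 | $0.00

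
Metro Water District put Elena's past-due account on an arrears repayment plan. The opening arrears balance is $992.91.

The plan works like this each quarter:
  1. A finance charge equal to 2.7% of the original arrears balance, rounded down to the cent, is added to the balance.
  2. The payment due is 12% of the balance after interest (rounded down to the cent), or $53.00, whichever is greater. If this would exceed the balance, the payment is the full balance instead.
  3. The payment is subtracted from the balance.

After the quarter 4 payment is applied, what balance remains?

$674.14

Quarter 1: opening $992.91; interest $26.80 → $1,019.71; payment $122.36; balance $897.35
Quarter 2: opening $897.35; interest $26.80 → $924.15; payment $110.89; balance $813.26
Quarter 3: opening $813.26; interest $26.80 → $840.06; payment $100.80; balance $739.26
Quarter 4: opening $739.26; interest $26.80 → $766.06; payment $91.92; balance $674.14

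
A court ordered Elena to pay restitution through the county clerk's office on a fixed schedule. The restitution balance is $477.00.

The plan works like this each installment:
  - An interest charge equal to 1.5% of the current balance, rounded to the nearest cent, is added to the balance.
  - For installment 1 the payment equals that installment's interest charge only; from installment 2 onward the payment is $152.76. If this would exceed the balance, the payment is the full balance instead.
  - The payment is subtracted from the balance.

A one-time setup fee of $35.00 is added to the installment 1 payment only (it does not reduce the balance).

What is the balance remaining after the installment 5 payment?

$0.00

Installment 1: $477.00 +$7.16 interest = $484.16; pay $7.16 (+ $35.00 fee) → $477.00
Installment 2: $477.00 +$7.16 interest = $484.16; pay $152.76 → $331.40
Installment 3: $331.40 +$4.97 interest = $336.37; pay $152.76 → $183.61
Installment 4: $183.61 +$2.75 interest = $186.36; pay $152.76 → $33.60
Installment 5: $33.60 +$0.50 interest = $34.10; pay $34.10 → $0.00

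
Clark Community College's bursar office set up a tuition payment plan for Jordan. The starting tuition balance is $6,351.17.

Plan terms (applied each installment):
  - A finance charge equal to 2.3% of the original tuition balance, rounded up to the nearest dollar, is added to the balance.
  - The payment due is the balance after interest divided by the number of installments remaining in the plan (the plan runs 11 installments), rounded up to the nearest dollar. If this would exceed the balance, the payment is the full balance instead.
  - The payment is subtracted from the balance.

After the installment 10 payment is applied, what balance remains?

# | Opening | Interest | Payment | End bal
1 | $6,351.17 | $147.00 | $591.00 | $5,907.17
2 | $5,907.17 | $147.00 | $606.00 | $5,448.17
3 | $5,448.17 | $147.00 | $622.00 | $4,973.17
4 | $4,973.17 | $147.00 | $641.00 | $4,479.17
5 | $4,479.17 | $147.00 | $661.00 | $3,965.17
6 | $3,965.17 | $147.00 | $686.00 | $3,426.17
7 | $3,426.17 | $147.00 | $715.00 | $2,858.17
8 | $2,858.17 | $147.00 | $752.00 | $2,253.17
9 | $2,253.17 | $147.00 | $801.00 | $1,599.17
10 | $1,599.17 | $147.00 | $874.00 | $872.17

$872.17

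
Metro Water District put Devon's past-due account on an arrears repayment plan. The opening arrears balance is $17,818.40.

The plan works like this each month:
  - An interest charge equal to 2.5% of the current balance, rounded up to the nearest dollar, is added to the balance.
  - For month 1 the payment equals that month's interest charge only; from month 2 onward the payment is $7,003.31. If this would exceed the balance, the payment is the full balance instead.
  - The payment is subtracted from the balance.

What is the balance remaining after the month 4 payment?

$0.00

Month 1: opening $17,818.40; interest $446.00 → $18,264.40; payment $446.00; balance $17,818.40
Month 2: opening $17,818.40; interest $446.00 → $18,264.40; payment $7,003.31; balance $11,261.09
Month 3: opening $11,261.09; interest $282.00 → $11,543.09; payment $7,003.31; balance $4,539.78
Month 4: opening $4,539.78; interest $114.00 → $4,653.78; payment $4,653.78; balance $0.00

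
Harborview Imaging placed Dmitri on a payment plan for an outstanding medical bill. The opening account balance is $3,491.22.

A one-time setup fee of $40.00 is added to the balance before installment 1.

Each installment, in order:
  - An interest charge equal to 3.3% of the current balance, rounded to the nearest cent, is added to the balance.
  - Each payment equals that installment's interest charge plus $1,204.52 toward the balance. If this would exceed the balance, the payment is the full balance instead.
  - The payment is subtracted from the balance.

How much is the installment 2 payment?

$1,281.30

Installment 1: opening $3,531.22; interest $116.53 → $3,647.75; payment $1,321.05; balance $2,326.70
Installment 2: opening $2,326.70; interest $76.78 → $2,403.48; payment $1,281.30; balance $1,122.18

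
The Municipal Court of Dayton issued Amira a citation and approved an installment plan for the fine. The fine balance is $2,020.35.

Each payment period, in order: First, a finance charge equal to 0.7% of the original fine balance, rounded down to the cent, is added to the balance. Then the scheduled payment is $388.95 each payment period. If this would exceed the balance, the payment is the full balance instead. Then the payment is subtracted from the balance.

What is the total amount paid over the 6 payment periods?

Payment period 1: opening $2,020.35; interest $14.14 → $2,034.49; payment $388.95; balance $1,645.54
Payment period 2: opening $1,645.54; interest $14.14 → $1,659.68; payment $388.95; balance $1,270.73
Payment period 3: opening $1,270.73; interest $14.14 → $1,284.87; payment $388.95; balance $895.92
Payment period 4: opening $895.92; interest $14.14 → $910.06; payment $388.95; balance $521.11
Payment period 5: opening $521.11; interest $14.14 → $535.25; payment $388.95; balance $146.30
Payment period 6: opening $146.30; interest $14.14 → $160.44; payment $160.44; balance $0.00
Total paid: $2,105.19

$2,105.19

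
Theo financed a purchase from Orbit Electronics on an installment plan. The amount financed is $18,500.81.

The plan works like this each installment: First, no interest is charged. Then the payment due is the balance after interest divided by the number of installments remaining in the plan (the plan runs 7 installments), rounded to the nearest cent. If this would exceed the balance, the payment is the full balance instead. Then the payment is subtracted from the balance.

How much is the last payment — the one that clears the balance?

Installment 1: opening $18,500.81; payment $2,642.97; balance $15,857.84
Installment 2: opening $15,857.84; payment $2,642.97; balance $13,214.87
Installment 3: opening $13,214.87; payment $2,642.97; balance $10,571.90
Installment 4: opening $10,571.90; payment $2,642.98; balance $7,928.92
Installment 5: opening $7,928.92; payment $2,642.97; balance $5,285.95
Installment 6: opening $5,285.95; payment $2,642.98; balance $2,642.97
Installment 7: opening $2,642.97; payment $2,642.97; balance $0.00

$2,642.97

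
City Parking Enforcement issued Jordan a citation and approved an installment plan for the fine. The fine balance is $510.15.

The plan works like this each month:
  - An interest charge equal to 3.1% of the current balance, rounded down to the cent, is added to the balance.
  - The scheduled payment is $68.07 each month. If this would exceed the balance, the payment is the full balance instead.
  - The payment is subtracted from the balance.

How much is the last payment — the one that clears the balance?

# | Opening | Interest | Payment | End bal
1 | $510.15 | $15.81 | $68.07 | $457.89
2 | $457.89 | $14.19 | $68.07 | $404.01
3 | $404.01 | $12.52 | $68.07 | $348.46
4 | $348.46 | $10.80 | $68.07 | $291.19
5 | $291.19 | $9.02 | $68.07 | $232.14
6 | $232.14 | $7.19 | $68.07 | $171.26
7 | $171.26 | $5.30 | $68.07 | $108.49
8 | $108.49 | $3.36 | $68.07 | $43.78
9 | $43.78 | $1.35 | $45.13 | $0.00

$45.13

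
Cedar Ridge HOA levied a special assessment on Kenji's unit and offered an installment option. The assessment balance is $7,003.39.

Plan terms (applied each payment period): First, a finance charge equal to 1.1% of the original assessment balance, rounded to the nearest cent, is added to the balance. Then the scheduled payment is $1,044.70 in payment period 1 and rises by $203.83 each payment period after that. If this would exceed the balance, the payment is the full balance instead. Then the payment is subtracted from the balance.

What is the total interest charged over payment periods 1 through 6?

Payment period 1: opening $7,003.39; interest $77.04 → $7,080.43; payment $1,044.70; balance $6,035.73
Payment period 2: opening $6,035.73; interest $77.04 → $6,112.77; payment $1,248.53; balance $4,864.24
Payment period 3: opening $4,864.24; interest $77.04 → $4,941.28; payment $1,452.36; balance $3,488.92
Payment period 4: opening $3,488.92; interest $77.04 → $3,565.96; payment $1,656.19; balance $1,909.77
Payment period 5: opening $1,909.77; interest $77.04 → $1,986.81; payment $1,860.02; balance $126.79
Payment period 6: opening $126.79; interest $77.04 → $203.83; payment $203.83; balance $0.00
Total interest: $77.04 + $77.04 + $77.04 + $77.04 + $77.04 + $77.04 = $462.24

$462.24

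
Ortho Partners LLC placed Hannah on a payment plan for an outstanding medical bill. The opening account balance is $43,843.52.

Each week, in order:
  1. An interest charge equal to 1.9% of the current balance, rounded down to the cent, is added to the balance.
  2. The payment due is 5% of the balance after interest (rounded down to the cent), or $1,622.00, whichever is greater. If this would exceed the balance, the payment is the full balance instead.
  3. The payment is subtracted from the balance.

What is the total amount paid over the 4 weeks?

$8,516.11

Week 1: $43,843.52 +$833.02 interest = $44,676.54; pay $2,233.82 → $42,442.72
Week 2: $42,442.72 +$806.41 interest = $43,249.13; pay $2,162.45 → $41,086.68
Week 3: $41,086.68 +$780.64 interest = $41,867.32; pay $2,093.36 → $39,773.96
Week 4: $39,773.96 +$755.70 interest = $40,529.66; pay $2,026.48 → $38,503.18
Total paid: $8,516.11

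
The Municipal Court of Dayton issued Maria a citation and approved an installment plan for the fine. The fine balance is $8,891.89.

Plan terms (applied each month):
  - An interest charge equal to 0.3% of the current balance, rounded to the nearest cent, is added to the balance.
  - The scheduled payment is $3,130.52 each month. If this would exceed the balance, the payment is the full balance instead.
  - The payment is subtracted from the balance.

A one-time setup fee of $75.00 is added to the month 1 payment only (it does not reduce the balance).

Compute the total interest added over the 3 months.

$52.06

Month 1: opening $8,891.89; interest $26.68 → $8,918.57; payment $3,130.52 (+ $75.00 fee); balance $5,788.05
Month 2: opening $5,788.05; interest $17.36 → $5,805.41; payment $3,130.52; balance $2,674.89
Month 3: opening $2,674.89; interest $8.02 → $2,682.91; payment $2,682.91; balance $0.00
Total interest: $26.68 + $17.36 + $8.02 = $52.06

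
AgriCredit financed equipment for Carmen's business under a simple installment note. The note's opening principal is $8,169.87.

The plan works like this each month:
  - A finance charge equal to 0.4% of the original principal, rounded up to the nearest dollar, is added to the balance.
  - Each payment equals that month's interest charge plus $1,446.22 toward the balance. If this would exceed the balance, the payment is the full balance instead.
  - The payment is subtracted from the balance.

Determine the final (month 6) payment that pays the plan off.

Month 1: $8,169.87 +$33.00 interest = $8,202.87; pay $1,479.22 → $6,723.65
Month 2: $6,723.65 +$33.00 interest = $6,756.65; pay $1,479.22 → $5,277.43
Month 3: $5,277.43 +$33.00 interest = $5,310.43; pay $1,479.22 → $3,831.21
Month 4: $3,831.21 +$33.00 interest = $3,864.21; pay $1,479.22 → $2,384.99
Month 5: $2,384.99 +$33.00 interest = $2,417.99; pay $1,479.22 → $938.77
Month 6: $938.77 +$33.00 interest = $971.77; pay $971.77 → $0.00

$971.77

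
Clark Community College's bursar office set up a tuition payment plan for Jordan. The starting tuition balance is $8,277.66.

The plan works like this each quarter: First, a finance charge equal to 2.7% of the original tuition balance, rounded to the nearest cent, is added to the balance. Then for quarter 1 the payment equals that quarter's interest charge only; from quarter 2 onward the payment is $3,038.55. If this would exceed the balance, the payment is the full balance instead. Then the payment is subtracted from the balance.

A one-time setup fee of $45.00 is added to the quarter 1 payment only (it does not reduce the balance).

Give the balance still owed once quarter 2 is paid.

Quarter 1: opening $8,277.66; interest $223.50 → $8,501.16; payment $223.50 (+ $45.00 fee); balance $8,277.66
Quarter 2: opening $8,277.66; interest $223.50 → $8,501.16; payment $3,038.55; balance $5,462.61

$5,462.61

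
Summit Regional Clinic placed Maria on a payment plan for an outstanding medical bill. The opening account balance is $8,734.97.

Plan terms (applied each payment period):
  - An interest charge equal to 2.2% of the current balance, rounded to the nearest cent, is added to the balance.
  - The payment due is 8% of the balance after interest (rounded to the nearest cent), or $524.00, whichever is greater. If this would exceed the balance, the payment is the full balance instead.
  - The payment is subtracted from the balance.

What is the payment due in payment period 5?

Payment period 1: opening $8,734.97; interest $192.17 → $8,927.14; payment $714.17; balance $8,212.97
Payment period 2: opening $8,212.97; interest $180.69 → $8,393.66; payment $671.49; balance $7,722.17
Payment period 3: opening $7,722.17; interest $169.89 → $7,892.06; payment $631.36; balance $7,260.70
Payment period 4: opening $7,260.70; interest $159.74 → $7,420.44; payment $593.64; balance $6,826.80
Payment period 5: opening $6,826.80; interest $150.19 → $6,976.99; payment $558.16; balance $6,418.83

$558.16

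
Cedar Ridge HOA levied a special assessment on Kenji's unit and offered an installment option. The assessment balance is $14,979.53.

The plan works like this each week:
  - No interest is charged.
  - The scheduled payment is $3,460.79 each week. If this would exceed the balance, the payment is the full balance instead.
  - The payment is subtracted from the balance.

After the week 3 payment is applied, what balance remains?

Week 1: $14,979.53 − $3,460.79 → $11,518.74
Week 2: $11,518.74 − $3,460.79 → $8,057.95
Week 3: $8,057.95 − $3,460.79 → $4,597.16

$4,597.16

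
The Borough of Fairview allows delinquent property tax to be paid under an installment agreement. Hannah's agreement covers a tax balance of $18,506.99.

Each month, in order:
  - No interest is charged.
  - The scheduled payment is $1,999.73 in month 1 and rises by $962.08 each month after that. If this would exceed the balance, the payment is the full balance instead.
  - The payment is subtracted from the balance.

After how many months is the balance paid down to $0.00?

Month 1: $18,506.99 − $1,999.73 → $16,507.26
Month 2: $16,507.26 − $2,961.81 → $13,545.45
Month 3: $13,545.45 − $3,923.89 → $9,621.56
Month 4: $9,621.56 − $4,885.97 → $4,735.59
Month 5: $4,735.59 − $4,735.59 → $0.00
Balance reaches $0.00 in month 5.

5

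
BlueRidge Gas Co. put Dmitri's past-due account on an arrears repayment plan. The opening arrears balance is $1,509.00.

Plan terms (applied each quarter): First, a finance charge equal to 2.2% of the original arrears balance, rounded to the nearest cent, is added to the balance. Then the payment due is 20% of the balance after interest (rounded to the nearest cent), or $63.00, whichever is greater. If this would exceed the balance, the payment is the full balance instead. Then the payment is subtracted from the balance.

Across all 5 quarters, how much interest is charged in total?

# | Opening | Interest | Payment | End bal
1 | $1,509.00 | $33.20 | $308.44 | $1,233.76
2 | $1,233.76 | $33.20 | $253.39 | $1,013.57
3 | $1,013.57 | $33.20 | $209.35 | $837.42
4 | $837.42 | $33.20 | $174.12 | $696.50
5 | $696.50 | $33.20 | $145.94 | $583.76
Total interest: $33.20 + $33.20 + $33.20 + $33.20 + $33.20 = $166.00

$166.00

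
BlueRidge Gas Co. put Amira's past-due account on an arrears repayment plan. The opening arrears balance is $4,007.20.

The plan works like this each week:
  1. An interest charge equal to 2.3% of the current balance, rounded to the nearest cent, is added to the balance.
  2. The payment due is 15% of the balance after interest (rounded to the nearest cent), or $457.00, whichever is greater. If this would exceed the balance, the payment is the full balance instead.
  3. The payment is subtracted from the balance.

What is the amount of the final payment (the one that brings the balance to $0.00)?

Week 1: $4,007.20 +$92.17 interest = $4,099.37; pay $614.91 → $3,484.46
Week 2: $3,484.46 +$80.14 interest = $3,564.60; pay $534.69 → $3,029.91
Week 3: $3,029.91 +$69.69 interest = $3,099.60; pay $464.94 → $2,634.66
Week 4: $2,634.66 +$60.60 interest = $2,695.26; pay $457.00 → $2,238.26
Week 5: $2,238.26 +$51.48 interest = $2,289.74; pay $457.00 → $1,832.74
Week 6: $1,832.74 +$42.15 interest = $1,874.89; pay $457.00 → $1,417.89
Week 7: $1,417.89 +$32.61 interest = $1,450.50; pay $457.00 → $993.50
Week 8: $993.50 +$22.85 interest = $1,016.35; pay $457.00 → $559.35
Week 9: $559.35 +$12.87 interest = $572.22; pay $457.00 → $115.22
Week 10: $115.22 +$2.65 interest = $117.87; pay $117.87 → $0.00

$117.87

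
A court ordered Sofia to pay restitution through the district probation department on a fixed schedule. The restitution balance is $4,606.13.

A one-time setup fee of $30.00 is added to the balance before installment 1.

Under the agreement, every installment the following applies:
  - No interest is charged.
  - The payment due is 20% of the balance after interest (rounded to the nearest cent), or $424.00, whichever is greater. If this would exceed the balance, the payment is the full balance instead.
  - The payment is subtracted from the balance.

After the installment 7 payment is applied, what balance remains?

$626.96

Installment 1: $4,636.13 − $927.23 → $3,708.90
Installment 2: $3,708.90 − $741.78 → $2,967.12
Installment 3: $2,967.12 − $593.42 → $2,373.70
Installment 4: $2,373.70 − $474.74 → $1,898.96
Installment 5: $1,898.96 − $424.00 → $1,474.96
Installment 6: $1,474.96 − $424.00 → $1,050.96
Installment 7: $1,050.96 − $424.00 → $626.96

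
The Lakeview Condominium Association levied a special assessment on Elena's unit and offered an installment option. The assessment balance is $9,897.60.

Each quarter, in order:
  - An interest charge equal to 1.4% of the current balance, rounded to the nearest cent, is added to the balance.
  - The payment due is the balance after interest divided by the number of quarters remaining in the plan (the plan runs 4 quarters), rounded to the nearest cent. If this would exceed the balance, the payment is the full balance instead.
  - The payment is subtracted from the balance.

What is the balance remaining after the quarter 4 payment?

$0.00

Quarter 1: opening $9,897.60; interest $138.57 → $10,036.17; payment $2,509.04; balance $7,527.13
Quarter 2: opening $7,527.13; interest $105.38 → $7,632.51; payment $2,544.17; balance $5,088.34
Quarter 3: opening $5,088.34; interest $71.24 → $5,159.58; payment $2,579.79; balance $2,579.79
Quarter 4: opening $2,579.79; interest $36.12 → $2,615.91; payment $2,615.91; balance $0.00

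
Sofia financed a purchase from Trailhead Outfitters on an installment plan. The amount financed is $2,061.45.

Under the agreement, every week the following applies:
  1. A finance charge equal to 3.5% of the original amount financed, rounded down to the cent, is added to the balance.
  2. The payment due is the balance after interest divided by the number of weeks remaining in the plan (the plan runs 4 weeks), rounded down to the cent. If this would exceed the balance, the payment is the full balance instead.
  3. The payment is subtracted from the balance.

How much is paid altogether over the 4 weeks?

# | Opening | Interest | Payment | End bal
1 | $2,061.45 | $72.15 | $533.40 | $1,600.20
2 | $1,600.20 | $72.15 | $557.45 | $1,114.90
3 | $1,114.90 | $72.15 | $593.52 | $593.53
4 | $593.53 | $72.15 | $665.68 | $0.00
Total paid: $2,350.05

$2,350.05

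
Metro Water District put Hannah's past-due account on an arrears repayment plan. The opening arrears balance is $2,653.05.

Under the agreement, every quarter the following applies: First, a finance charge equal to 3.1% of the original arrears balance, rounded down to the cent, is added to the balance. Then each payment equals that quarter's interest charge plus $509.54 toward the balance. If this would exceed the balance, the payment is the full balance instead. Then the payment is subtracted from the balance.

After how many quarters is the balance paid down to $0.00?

6

Quarter 1: $2,653.05 +$82.24 interest = $2,735.29; pay $591.78 → $2,143.51
Quarter 2: $2,143.51 +$82.24 interest = $2,225.75; pay $591.78 → $1,633.97
Quarter 3: $1,633.97 +$82.24 interest = $1,716.21; pay $591.78 → $1,124.43
Quarter 4: $1,124.43 +$82.24 interest = $1,206.67; pay $591.78 → $614.89
Quarter 5: $614.89 +$82.24 interest = $697.13; pay $591.78 → $105.35
Quarter 6: $105.35 +$82.24 interest = $187.59; pay $187.59 → $0.00
Balance reaches $0.00 in quarter 6.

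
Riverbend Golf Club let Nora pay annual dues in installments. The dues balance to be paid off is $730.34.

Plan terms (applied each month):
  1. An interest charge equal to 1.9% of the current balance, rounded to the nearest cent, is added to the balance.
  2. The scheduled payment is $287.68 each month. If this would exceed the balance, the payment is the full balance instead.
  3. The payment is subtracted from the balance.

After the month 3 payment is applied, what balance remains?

$0.00

Month 1: $730.34 +$13.88 interest = $744.22; pay $287.68 → $456.54
Month 2: $456.54 +$8.67 interest = $465.21; pay $287.68 → $177.53
Month 3: $177.53 +$3.37 interest = $180.90; pay $180.90 → $0.00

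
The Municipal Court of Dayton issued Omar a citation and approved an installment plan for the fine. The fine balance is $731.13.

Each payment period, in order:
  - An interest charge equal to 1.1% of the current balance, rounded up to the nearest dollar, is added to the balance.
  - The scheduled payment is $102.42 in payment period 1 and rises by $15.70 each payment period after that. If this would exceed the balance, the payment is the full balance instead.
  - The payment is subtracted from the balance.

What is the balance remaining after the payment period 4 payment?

$255.25

Payment period 1: opening $731.13; interest $9.00 → $740.13; payment $102.42; balance $637.71
Payment period 2: opening $637.71; interest $8.00 → $645.71; payment $118.12; balance $527.59
Payment period 3: opening $527.59; interest $6.00 → $533.59; payment $133.82; balance $399.77
Payment period 4: opening $399.77; interest $5.00 → $404.77; payment $149.52; balance $255.25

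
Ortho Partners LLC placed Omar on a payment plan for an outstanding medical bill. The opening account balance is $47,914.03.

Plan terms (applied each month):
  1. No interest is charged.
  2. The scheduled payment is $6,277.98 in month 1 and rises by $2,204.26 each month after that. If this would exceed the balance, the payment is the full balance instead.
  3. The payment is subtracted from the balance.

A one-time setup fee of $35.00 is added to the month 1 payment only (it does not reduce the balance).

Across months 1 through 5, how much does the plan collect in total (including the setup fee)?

Month 1: opening $47,914.03; payment $6,277.98 (+ $35.00 fee); balance $41,636.05
Month 2: opening $41,636.05; payment $8,482.24; balance $33,153.81
Month 3: opening $33,153.81; payment $10,686.50; balance $22,467.31
Month 4: opening $22,467.31; payment $12,890.76; balance $9,576.55
Month 5: opening $9,576.55; payment $9,576.55; balance $0.00
Total paid: $47,949.03

$47,949.03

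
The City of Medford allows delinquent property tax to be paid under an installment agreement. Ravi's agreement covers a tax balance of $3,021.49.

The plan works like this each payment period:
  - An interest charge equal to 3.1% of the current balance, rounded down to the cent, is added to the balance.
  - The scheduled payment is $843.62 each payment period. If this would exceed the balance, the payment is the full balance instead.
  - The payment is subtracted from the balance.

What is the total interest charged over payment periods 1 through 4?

Payment period 1: $3,021.49 +$93.66 interest = $3,115.15; pay $843.62 → $2,271.53
Payment period 2: $2,271.53 +$70.41 interest = $2,341.94; pay $843.62 → $1,498.32
Payment period 3: $1,498.32 +$46.44 interest = $1,544.76; pay $843.62 → $701.14
Payment period 4: $701.14 +$21.73 interest = $722.87; pay $722.87 → $0.00
Total interest: $93.66 + $70.41 + $46.44 + $21.73 = $232.24

$232.24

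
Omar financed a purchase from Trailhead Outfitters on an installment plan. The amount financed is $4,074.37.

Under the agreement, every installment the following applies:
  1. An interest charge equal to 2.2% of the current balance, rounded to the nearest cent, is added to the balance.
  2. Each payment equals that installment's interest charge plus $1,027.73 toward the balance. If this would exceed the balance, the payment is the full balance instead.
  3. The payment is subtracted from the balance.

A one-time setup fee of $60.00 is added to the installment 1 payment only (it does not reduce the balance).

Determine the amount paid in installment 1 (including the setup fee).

Installment 1: opening $4,074.37; interest $89.64 → $4,164.01; payment $1,117.37 (+ $60.00 fee); balance $3,046.64

$1,177.37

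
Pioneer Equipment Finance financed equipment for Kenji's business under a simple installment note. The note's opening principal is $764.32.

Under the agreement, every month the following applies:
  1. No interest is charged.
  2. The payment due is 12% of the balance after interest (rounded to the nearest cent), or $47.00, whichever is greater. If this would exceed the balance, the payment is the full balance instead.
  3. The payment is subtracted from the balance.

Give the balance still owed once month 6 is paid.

$354.96

Month 1: opening $764.32; payment $91.72; balance $672.60
Month 2: opening $672.60; payment $80.71; balance $591.89
Month 3: opening $591.89; payment $71.03; balance $520.86
Month 4: opening $520.86; payment $62.50; balance $458.36
Month 5: opening $458.36; payment $55.00; balance $403.36
Month 6: opening $403.36; payment $48.40; balance $354.96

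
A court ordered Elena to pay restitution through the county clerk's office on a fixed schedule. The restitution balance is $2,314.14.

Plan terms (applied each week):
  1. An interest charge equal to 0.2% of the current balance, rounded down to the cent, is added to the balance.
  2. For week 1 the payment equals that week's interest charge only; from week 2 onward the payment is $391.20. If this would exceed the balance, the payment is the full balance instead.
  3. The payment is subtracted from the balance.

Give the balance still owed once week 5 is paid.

$763.19

Week 1: opening $2,314.14; interest $4.62 → $2,318.76; payment $4.62; balance $2,314.14
Week 2: opening $2,314.14; interest $4.62 → $2,318.76; payment $391.20; balance $1,927.56
Week 3: opening $1,927.56; interest $3.85 → $1,931.41; payment $391.20; balance $1,540.21
Week 4: opening $1,540.21; interest $3.08 → $1,543.29; payment $391.20; balance $1,152.09
Week 5: opening $1,152.09; interest $2.30 → $1,154.39; payment $391.20; balance $763.19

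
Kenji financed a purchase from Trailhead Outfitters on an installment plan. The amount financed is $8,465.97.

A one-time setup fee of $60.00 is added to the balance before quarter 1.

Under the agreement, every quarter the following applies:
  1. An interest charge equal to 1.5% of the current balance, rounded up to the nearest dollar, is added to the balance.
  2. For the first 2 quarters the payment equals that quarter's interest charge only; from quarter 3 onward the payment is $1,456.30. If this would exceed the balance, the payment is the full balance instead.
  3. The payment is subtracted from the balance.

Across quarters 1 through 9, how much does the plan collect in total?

# | Opening | Interest | Payment | End bal
1 | $8,525.97 | $128.00 | $128.00 | $8,525.97
2 | $8,525.97 | $128.00 | $128.00 | $8,525.97
3 | $8,525.97 | $128.00 | $1,456.30 | $7,197.67
4 | $7,197.67 | $108.00 | $1,456.30 | $5,849.37
5 | $5,849.37 | $88.00 | $1,456.30 | $4,481.07
6 | $4,481.07 | $68.00 | $1,456.30 | $3,092.77
7 | $3,092.77 | $47.00 | $1,456.30 | $1,683.47
8 | $1,683.47 | $26.00 | $1,456.30 | $253.17
9 | $253.17 | $4.00 | $257.17 | $0.00
Total paid: $9,250.97

$9,250.97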